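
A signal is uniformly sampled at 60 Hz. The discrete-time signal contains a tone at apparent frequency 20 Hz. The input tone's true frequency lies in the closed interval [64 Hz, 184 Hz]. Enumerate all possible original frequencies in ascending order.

Frequencies that alias to 20 Hz are k·fs ± 20 Hz for integer k ≥ 0.
k=0: 20 Hz.
k=1: 40 Hz, 80 Hz.
k=2: 100 Hz, 140 Hz.
k=3: 160 Hz, 200 Hz.
k=4: 220 Hz, 260 Hz.
Within [64 Hz, 184 Hz]: 80 Hz, 100 Hz, 140 Hz, 160 Hz.

80 Hz, 100 Hz, 140 Hz, 160 Hz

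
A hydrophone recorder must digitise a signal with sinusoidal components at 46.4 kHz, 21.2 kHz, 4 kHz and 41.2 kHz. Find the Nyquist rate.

92.8 kHz

Highest-frequency component: 46.4 kHz.
Nyquist rate = 2 × 46.4 kHz = 92.8 kHz.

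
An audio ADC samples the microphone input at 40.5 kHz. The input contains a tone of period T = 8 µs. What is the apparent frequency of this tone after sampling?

3.5 kHz

T = 8 µs → f = 1/T = 125 kHz.
125 kHz mod fs = 3.5 kHz.
3.5 kHz ≤ fs/2 = 20.25 kHz, appears at 3.5 kHz.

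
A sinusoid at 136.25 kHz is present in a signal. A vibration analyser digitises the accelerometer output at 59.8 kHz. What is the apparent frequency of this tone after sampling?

136.25 kHz mod fs = 16.65 kHz.
16.65 kHz ≤ fs/2 = 29.9 kHz, appears at 16.65 kHz.

16.65 kHz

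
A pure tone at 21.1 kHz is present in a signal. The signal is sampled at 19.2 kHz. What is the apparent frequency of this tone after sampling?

1.9 kHz

21.1 kHz mod fs = 1.9 kHz.
1.9 kHz ≤ fs/2 = 9.6 kHz, appears at 1.9 kHz.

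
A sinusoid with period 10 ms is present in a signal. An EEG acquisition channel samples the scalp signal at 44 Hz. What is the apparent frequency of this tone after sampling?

12 Hz

T = 10 ms → f = 1/T = 100 Hz.
100 Hz mod fs = 12 Hz.
12 Hz ≤ fs/2 = 22 Hz, appears at 12 Hz.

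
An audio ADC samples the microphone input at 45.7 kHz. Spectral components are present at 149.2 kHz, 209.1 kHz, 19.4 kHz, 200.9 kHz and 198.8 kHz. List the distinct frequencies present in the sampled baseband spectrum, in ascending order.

12.1 kHz, 16 kHz, 18.1 kHz, 19.4 kHz

fs/2 = 22.85 kHz.
149.2 kHz mod fs = 12.1 kHz.
12.1 kHz ≤ fs/2 = 22.85 kHz, appears at 12.1 kHz.
209.1 kHz mod fs = 26.3 kHz.
26.3 kHz > fs/2 = 22.85 kHz, folds to fs − 26.3 kHz = 19.4 kHz.
19.4 kHz ≤ fs/2 = 22.85 kHz, passes unchanged.
200.9 kHz mod fs = 18.1 kHz.
18.1 kHz ≤ fs/2 = 22.85 kHz, appears at 18.1 kHz.
198.8 kHz mod fs = 16 kHz.
16 kHz ≤ fs/2 = 22.85 kHz, appears at 16 kHz.
Distinct values: {12.1 kHz, 16 kHz, 18.1 kHz, 19.4 kHz}.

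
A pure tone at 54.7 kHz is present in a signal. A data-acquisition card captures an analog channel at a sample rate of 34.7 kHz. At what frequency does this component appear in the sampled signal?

54.7 kHz mod fs = 20 kHz.
20 kHz > fs/2 = 17.35 kHz, folds to fs − 20 kHz = 14.7 kHz.

14.7 kHz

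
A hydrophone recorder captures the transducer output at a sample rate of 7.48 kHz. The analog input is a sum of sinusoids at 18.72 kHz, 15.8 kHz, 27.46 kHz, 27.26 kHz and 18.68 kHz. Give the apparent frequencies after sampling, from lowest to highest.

0.84 kHz, 2.46 kHz, 2.66 kHz, 3.72 kHz

fs/2 = 3.74 kHz.
18.72 kHz mod fs = 3.76 kHz.
3.76 kHz > fs/2 = 3.74 kHz, folds to fs − 3.76 kHz = 3.72 kHz.
15.8 kHz mod fs = 0.84 kHz.
0.84 kHz ≤ fs/2 = 3.74 kHz, appears at 0.84 kHz.
27.46 kHz mod fs = 5.02 kHz.
5.02 kHz > fs/2 = 3.74 kHz, folds to fs − 5.02 kHz = 2.46 kHz.
27.26 kHz mod fs = 4.82 kHz.
4.82 kHz > fs/2 = 3.74 kHz, folds to fs − 4.82 kHz = 2.66 kHz.
18.68 kHz mod fs = 3.72 kHz.
3.72 kHz ≤ fs/2 = 3.74 kHz, appears at 3.72 kHz.
Distinct values: {0.84 kHz, 2.46 kHz, 2.66 kHz, 3.72 kHz}.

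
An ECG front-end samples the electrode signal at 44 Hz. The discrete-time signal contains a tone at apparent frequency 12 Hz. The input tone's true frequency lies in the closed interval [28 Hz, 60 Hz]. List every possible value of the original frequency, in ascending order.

32 Hz, 56 Hz

Frequencies that alias to 12 Hz are k·fs ± 12 Hz for integer k ≥ 0.
k=0: 12 Hz.
k=1: 32 Hz, 56 Hz.
k=2: 76 Hz, 100 Hz.
Within [28 Hz, 60 Hz]: 32 Hz, 56 Hz.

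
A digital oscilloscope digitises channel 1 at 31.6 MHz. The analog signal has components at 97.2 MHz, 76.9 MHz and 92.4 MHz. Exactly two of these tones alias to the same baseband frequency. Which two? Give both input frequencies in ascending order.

92.4 MHz, 97.2 MHz

fs/2 = 15.8 MHz.
97.2 MHz mod fs = 2.4 MHz.
2.4 MHz ≤ fs/2 = 15.8 MHz, appears at 2.4 MHz.
76.9 MHz mod fs = 13.7 MHz.
13.7 MHz ≤ fs/2 = 15.8 MHz, appears at 13.7 MHz.
92.4 MHz mod fs = 29.2 MHz.
29.2 MHz > fs/2 = 15.8 MHz, folds to fs − 29.2 MHz = 2.4 MHz.
92.4 MHz and 97.2 MHz both map to 2.4 MHz.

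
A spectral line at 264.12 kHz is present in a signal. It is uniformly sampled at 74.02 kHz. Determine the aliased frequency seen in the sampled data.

264.12 kHz mod fs = 42.06 kHz.
42.06 kHz > fs/2 = 37.01 kHz, folds to fs − 42.06 kHz = 31.96 kHz.

31.96 kHz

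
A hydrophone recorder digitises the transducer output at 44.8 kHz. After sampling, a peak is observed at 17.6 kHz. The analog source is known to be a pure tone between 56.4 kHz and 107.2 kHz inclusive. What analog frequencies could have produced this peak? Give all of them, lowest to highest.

62.4 kHz, 72 kHz, 107.2 kHz

Frequencies that alias to 17.6 kHz are k·fs ± 17.6 kHz for integer k ≥ 0.
k=0: 17.6 kHz.
k=1: 27.2 kHz, 62.4 kHz.
k=2: 72 kHz, 107.2 kHz.
k=3: 116.8 kHz, 152 kHz.
Within [56.4 kHz, 107.2 kHz]: 62.4 kHz, 72 kHz, 107.2 kHz.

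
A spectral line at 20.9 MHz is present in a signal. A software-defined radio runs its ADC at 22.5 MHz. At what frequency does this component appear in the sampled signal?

20.9 MHz > fs/2 = 11.25 MHz, folds to fs − 20.9 MHz = 1.6 MHz.

1.6 MHz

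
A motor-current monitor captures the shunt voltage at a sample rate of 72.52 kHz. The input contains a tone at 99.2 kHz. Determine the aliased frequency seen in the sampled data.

99.2 kHz mod fs = 26.68 kHz.
26.68 kHz ≤ fs/2 = 36.26 kHz, appears at 26.68 kHz.

26.68 kHz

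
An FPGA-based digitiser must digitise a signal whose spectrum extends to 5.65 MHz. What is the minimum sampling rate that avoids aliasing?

Nyquist rate = 2 × 5.65 MHz = 11.3 MHz.

11.3 MHz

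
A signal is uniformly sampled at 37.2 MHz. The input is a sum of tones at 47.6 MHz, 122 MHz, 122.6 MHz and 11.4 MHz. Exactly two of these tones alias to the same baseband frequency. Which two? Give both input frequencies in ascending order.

fs/2 = 18.6 MHz.
47.6 MHz mod fs = 10.4 MHz.
10.4 MHz ≤ fs/2 = 18.6 MHz, appears at 10.4 MHz.
122 MHz mod fs = 10.4 MHz.
10.4 MHz ≤ fs/2 = 18.6 MHz, appears at 10.4 MHz.
122.6 MHz mod fs = 11 MHz.
11 MHz ≤ fs/2 = 18.6 MHz, appears at 11 MHz.
11.4 MHz ≤ fs/2 = 18.6 MHz, passes unchanged.
47.6 MHz and 122 MHz both map to 10.4 MHz.

47.6 MHz, 122 MHz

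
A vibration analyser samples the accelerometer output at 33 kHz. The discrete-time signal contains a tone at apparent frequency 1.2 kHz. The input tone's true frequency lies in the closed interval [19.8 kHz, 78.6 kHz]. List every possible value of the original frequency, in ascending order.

Frequencies that alias to 1.2 kHz are k·fs ± 1.2 kHz for integer k ≥ 0.
k=0: 1.2 kHz.
k=1: 31.8 kHz, 34.2 kHz.
k=2: 64.8 kHz, 67.2 kHz.
k=3: 97.8 kHz, 100.2 kHz.
Within [19.8 kHz, 78.6 kHz]: 31.8 kHz, 34.2 kHz, 64.8 kHz, 67.2 kHz.

31.8 kHz, 34.2 kHz, 64.8 kHz, 67.2 kHz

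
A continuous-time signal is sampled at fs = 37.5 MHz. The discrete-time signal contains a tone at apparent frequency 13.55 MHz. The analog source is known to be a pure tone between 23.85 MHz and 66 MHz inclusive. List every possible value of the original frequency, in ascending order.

Frequencies that alias to 13.55 MHz are k·fs ± 13.55 MHz for integer k ≥ 0.
k=0: 13.55 MHz.
k=1: 23.95 MHz, 51.05 MHz.
k=2: 61.45 MHz, 88.55 MHz.
k=3: 98.95 MHz, 126.05 MHz.
Within [23.85 MHz, 66 MHz]: 23.95 MHz, 51.05 MHz, 61.45 MHz.

23.95 MHz, 51.05 MHz, 61.45 MHz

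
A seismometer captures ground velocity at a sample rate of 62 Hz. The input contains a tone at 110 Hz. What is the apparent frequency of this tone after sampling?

14 Hz

110 Hz mod fs = 48 Hz.
48 Hz > fs/2 = 31 Hz, folds to fs − 48 Hz = 14 Hz.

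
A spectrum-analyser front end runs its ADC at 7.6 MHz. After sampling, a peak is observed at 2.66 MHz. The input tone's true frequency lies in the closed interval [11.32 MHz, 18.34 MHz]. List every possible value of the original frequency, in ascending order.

Frequencies that alias to 2.66 MHz are k·fs ± 2.66 MHz for integer k ≥ 0.
k=0: 2.66 MHz.
k=1: 4.94 MHz, 10.26 MHz.
k=2: 12.54 MHz, 17.86 MHz.
k=3: 20.14 MHz, 25.46 MHz.
Within [11.32 MHz, 18.34 MHz]: 12.54 MHz, 17.86 MHz.

12.54 MHz, 17.86 MHz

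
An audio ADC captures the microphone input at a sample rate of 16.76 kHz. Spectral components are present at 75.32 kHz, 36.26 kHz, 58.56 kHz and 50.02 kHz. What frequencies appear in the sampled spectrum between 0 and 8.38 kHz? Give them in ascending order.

0.26 kHz, 2.74 kHz, 8.28 kHz

fs/2 = 8.38 kHz.
75.32 kHz mod fs = 8.28 kHz.
8.28 kHz ≤ fs/2 = 8.38 kHz, appears at 8.28 kHz.
36.26 kHz mod fs = 2.74 kHz.
2.74 kHz ≤ fs/2 = 8.38 kHz, appears at 2.74 kHz.
58.56 kHz mod fs = 8.28 kHz.
8.28 kHz ≤ fs/2 = 8.38 kHz, appears at 8.28 kHz.
50.02 kHz mod fs = 16.5 kHz.
16.5 kHz > fs/2 = 8.38 kHz, folds to fs − 16.5 kHz = 0.26 kHz.
Distinct values: {0.26 kHz, 2.74 kHz, 8.28 kHz}.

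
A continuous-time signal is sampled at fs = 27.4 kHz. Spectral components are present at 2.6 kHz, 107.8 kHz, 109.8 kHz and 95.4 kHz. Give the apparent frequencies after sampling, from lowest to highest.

fs/2 = 13.7 kHz.
2.6 kHz ≤ fs/2 = 13.7 kHz, passes unchanged.
107.8 kHz mod fs = 25.6 kHz.
25.6 kHz > fs/2 = 13.7 kHz, folds to fs − 25.6 kHz = 1.8 kHz.
109.8 kHz mod fs = 0.2 kHz.
0.2 kHz ≤ fs/2 = 13.7 kHz, appears at 0.2 kHz.
95.4 kHz mod fs = 13.2 kHz.
13.2 kHz ≤ fs/2 = 13.7 kHz, appears at 13.2 kHz.
Distinct values: {0.2 kHz, 1.8 kHz, 2.6 kHz, 13.2 kHz}.

0.2 kHz, 1.8 kHz, 2.6 kHz, 13.2 kHz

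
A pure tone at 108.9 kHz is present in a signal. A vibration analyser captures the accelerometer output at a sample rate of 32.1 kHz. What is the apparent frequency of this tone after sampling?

108.9 kHz mod fs = 12.6 kHz.
12.6 kHz ≤ fs/2 = 16.05 kHz, appears at 12.6 kHz.

12.6 kHz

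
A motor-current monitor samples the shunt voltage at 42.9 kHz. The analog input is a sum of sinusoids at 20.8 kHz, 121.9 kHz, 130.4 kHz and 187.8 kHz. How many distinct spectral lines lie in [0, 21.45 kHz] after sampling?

fs/2 = 21.45 kHz.
20.8 kHz ≤ fs/2 = 21.45 kHz, passes unchanged.
121.9 kHz mod fs = 36.1 kHz.
36.1 kHz > fs/2 = 21.45 kHz, folds to fs − 36.1 kHz = 6.8 kHz.
130.4 kHz mod fs = 1.7 kHz.
1.7 kHz ≤ fs/2 = 21.45 kHz, appears at 1.7 kHz.
187.8 kHz mod fs = 16.2 kHz.
16.2 kHz ≤ fs/2 = 21.45 kHz, appears at 16.2 kHz.
Distinct values: {1.7 kHz, 6.8 kHz, 16.2 kHz, 20.8 kHz} → 4.

4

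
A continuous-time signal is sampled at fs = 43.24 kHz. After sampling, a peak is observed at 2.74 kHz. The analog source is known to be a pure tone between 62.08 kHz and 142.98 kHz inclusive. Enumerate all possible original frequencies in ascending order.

Frequencies that alias to 2.74 kHz are k·fs ± 2.74 kHz for integer k ≥ 0.
k=0: 2.74 kHz.
k=1: 40.5 kHz, 45.98 kHz.
k=2: 83.74 kHz, 89.22 kHz.
k=3: 126.98 kHz, 132.46 kHz.
k=4: 170.22 kHz, 175.7 kHz.
Within [62.08 kHz, 142.98 kHz]: 83.74 kHz, 89.22 kHz, 126.98 kHz, 132.46 kHz.

83.74 kHz, 89.22 kHz, 126.98 kHz, 132.46 kHz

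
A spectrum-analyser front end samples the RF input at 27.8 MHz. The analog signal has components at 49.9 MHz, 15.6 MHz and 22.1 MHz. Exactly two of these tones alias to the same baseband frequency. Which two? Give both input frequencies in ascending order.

fs/2 = 13.9 MHz.
49.9 MHz mod fs = 22.1 MHz.
22.1 MHz > fs/2 = 13.9 MHz, folds to fs − 22.1 MHz = 5.7 MHz.
15.6 MHz > fs/2 = 13.9 MHz, folds to fs − 15.6 MHz = 12.2 MHz.
22.1 MHz > fs/2 = 13.9 MHz, folds to fs − 22.1 MHz = 5.7 MHz.
22.1 MHz and 49.9 MHz both map to 5.7 MHz.

22.1 MHz, 49.9 MHz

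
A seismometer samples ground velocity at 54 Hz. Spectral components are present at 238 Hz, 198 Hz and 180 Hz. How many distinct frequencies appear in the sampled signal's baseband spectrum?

2

fs/2 = 27 Hz.
238 Hz mod fs = 22 Hz.
22 Hz ≤ fs/2 = 27 Hz, appears at 22 Hz.
198 Hz mod fs = 36 Hz.
36 Hz > fs/2 = 27 Hz, folds to fs − 36 Hz = 18 Hz.
180 Hz mod fs = 18 Hz.
18 Hz ≤ fs/2 = 27 Hz, appears at 18 Hz.
Distinct values: {18 Hz, 22 Hz} → 2.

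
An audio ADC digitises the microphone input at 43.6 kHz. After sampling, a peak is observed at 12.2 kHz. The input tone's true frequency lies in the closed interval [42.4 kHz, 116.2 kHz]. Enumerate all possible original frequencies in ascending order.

Frequencies that alias to 12.2 kHz are k·fs ± 12.2 kHz for integer k ≥ 0.
k=0: 12.2 kHz.
k=1: 31.4 kHz, 55.8 kHz.
k=2: 75 kHz, 99.4 kHz.
k=3: 118.6 kHz, 143 kHz.
Within [42.4 kHz, 116.2 kHz]: 55.8 kHz, 75 kHz, 99.4 kHz.

55.8 kHz, 75 kHz, 99.4 kHz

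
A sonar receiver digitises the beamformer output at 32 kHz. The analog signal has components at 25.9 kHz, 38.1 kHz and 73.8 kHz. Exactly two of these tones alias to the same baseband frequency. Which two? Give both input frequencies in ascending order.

25.9 kHz, 38.1 kHz

fs/2 = 16 kHz.
25.9 kHz > fs/2 = 16 kHz, folds to fs − 25.9 kHz = 6.1 kHz.
38.1 kHz mod fs = 6.1 kHz.
6.1 kHz ≤ fs/2 = 16 kHz, appears at 6.1 kHz.
73.8 kHz mod fs = 9.8 kHz.
9.8 kHz ≤ fs/2 = 16 kHz, appears at 9.8 kHz.
25.9 kHz and 38.1 kHz both map to 6.1 kHz.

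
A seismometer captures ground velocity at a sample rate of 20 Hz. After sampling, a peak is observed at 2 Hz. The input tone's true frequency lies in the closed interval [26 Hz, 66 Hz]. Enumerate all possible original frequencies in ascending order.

38 Hz, 42 Hz, 58 Hz, 62 Hz

Frequencies that alias to 2 Hz are k·fs ± 2 Hz for integer k ≥ 0.
k=0: 2 Hz.
k=1: 18 Hz, 22 Hz.
k=2: 38 Hz, 42 Hz.
k=3: 58 Hz, 62 Hz.
k=4: 78 Hz, 82 Hz.
Within [26 Hz, 66 Hz]: 38 Hz, 42 Hz, 58 Hz, 62 Hz.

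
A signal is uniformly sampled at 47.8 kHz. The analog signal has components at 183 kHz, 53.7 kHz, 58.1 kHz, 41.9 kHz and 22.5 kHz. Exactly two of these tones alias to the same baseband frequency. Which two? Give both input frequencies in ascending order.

fs/2 = 23.9 kHz.
183 kHz mod fs = 39.6 kHz.
39.6 kHz > fs/2 = 23.9 kHz, folds to fs − 39.6 kHz = 8.2 kHz.
53.7 kHz mod fs = 5.9 kHz.
5.9 kHz ≤ fs/2 = 23.9 kHz, appears at 5.9 kHz.
58.1 kHz mod fs = 10.3 kHz.
10.3 kHz ≤ fs/2 = 23.9 kHz, appears at 10.3 kHz.
41.9 kHz > fs/2 = 23.9 kHz, folds to fs − 41.9 kHz = 5.9 kHz.
22.5 kHz ≤ fs/2 = 23.9 kHz, passes unchanged.
41.9 kHz and 53.7 kHz both map to 5.9 kHz.

41.9 kHz, 53.7 kHz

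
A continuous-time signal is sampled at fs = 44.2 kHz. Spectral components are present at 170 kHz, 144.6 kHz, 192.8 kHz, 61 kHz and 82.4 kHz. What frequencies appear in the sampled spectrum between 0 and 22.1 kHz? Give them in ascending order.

fs/2 = 22.1 kHz.
170 kHz mod fs = 37.4 kHz.
37.4 kHz > fs/2 = 22.1 kHz, folds to fs − 37.4 kHz = 6.8 kHz.
144.6 kHz mod fs = 12 kHz.
12 kHz ≤ fs/2 = 22.1 kHz, appears at 12 kHz.
192.8 kHz mod fs = 16 kHz.
16 kHz ≤ fs/2 = 22.1 kHz, appears at 16 kHz.
61 kHz mod fs = 16.8 kHz.
16.8 kHz ≤ fs/2 = 22.1 kHz, appears at 16.8 kHz.
82.4 kHz mod fs = 38.2 kHz.
38.2 kHz > fs/2 = 22.1 kHz, folds to fs − 38.2 kHz = 6 kHz.
Distinct values: {6 kHz, 6.8 kHz, 12 kHz, 16 kHz, 16.8 kHz}.

6 kHz, 6.8 kHz, 12 kHz, 16 kHz, 16.8 kHz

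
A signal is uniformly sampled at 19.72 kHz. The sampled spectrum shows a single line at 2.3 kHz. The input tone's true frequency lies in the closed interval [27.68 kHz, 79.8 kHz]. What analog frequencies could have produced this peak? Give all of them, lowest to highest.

37.14 kHz, 41.74 kHz, 56.86 kHz, 61.46 kHz, 76.58 kHz

Frequencies that alias to 2.3 kHz are k·fs ± 2.3 kHz for integer k ≥ 0.
k=0: 2.3 kHz.
k=1: 17.42 kHz, 22.02 kHz.
k=2: 37.14 kHz, 41.74 kHz.
k=3: 56.86 kHz, 61.46 kHz.
k=4: 76.58 kHz, 81.18 kHz.
k=5: 96.3 kHz, 100.9 kHz.
Within [27.68 kHz, 79.8 kHz]: 37.14 kHz, 41.74 kHz, 56.86 kHz, 61.46 kHz, 76.58 kHz.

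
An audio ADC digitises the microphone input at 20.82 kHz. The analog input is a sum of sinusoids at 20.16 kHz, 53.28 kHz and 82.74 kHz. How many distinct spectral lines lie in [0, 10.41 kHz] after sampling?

fs/2 = 10.41 kHz.
20.16 kHz > fs/2 = 10.41 kHz, folds to fs − 20.16 kHz = 0.66 kHz.
53.28 kHz mod fs = 11.64 kHz.
11.64 kHz > fs/2 = 10.41 kHz, folds to fs − 11.64 kHz = 9.18 kHz.
82.74 kHz mod fs = 20.28 kHz.
20.28 kHz > fs/2 = 10.41 kHz, folds to fs − 20.28 kHz = 0.54 kHz.
Distinct values: {0.54 kHz, 0.66 kHz, 9.18 kHz} → 3.

3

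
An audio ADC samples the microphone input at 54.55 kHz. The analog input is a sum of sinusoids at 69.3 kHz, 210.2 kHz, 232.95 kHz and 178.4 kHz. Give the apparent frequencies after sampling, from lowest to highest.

fs/2 = 27.275 kHz.
69.3 kHz mod fs = 14.75 kHz.
14.75 kHz ≤ fs/2 = 27.275 kHz, appears at 14.75 kHz.
210.2 kHz mod fs = 46.55 kHz.
46.55 kHz > fs/2 = 27.275 kHz, folds to fs − 46.55 kHz = 8 kHz.
232.95 kHz mod fs = 14.75 kHz.
14.75 kHz ≤ fs/2 = 27.275 kHz, appears at 14.75 kHz.
178.4 kHz mod fs = 14.75 kHz.
14.75 kHz ≤ fs/2 = 27.275 kHz, appears at 14.75 kHz.
Distinct values: {8 kHz, 14.75 kHz}.

8 kHz, 14.75 kHz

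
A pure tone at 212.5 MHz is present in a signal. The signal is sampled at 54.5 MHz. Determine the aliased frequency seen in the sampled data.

212.5 MHz mod fs = 49 MHz.
49 MHz > fs/2 = 27.25 MHz, folds to fs − 49 MHz = 5.5 MHz.

5.5 MHz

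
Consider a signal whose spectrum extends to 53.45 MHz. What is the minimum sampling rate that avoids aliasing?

106.9 MHz

Nyquist rate = 2 × 53.45 MHz = 106.9 MHz.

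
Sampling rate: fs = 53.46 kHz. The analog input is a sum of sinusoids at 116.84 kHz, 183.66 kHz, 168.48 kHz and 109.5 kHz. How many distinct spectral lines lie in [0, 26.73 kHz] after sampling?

4

fs/2 = 26.73 kHz.
116.84 kHz mod fs = 9.92 kHz.
9.92 kHz ≤ fs/2 = 26.73 kHz, appears at 9.92 kHz.
183.66 kHz mod fs = 23.28 kHz.
23.28 kHz ≤ fs/2 = 26.73 kHz, appears at 23.28 kHz.
168.48 kHz mod fs = 8.1 kHz.
8.1 kHz ≤ fs/2 = 26.73 kHz, appears at 8.1 kHz.
109.5 kHz mod fs = 2.58 kHz.
2.58 kHz ≤ fs/2 = 26.73 kHz, appears at 2.58 kHz.
Distinct values: {2.58 kHz, 8.1 kHz, 9.92 kHz, 23.28 kHz} → 4.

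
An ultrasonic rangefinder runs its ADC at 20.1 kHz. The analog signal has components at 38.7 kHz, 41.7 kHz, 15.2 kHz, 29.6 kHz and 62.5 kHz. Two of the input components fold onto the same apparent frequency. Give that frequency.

fs/2 = 10.05 kHz.
38.7 kHz mod fs = 18.6 kHz.
18.6 kHz > fs/2 = 10.05 kHz, folds to fs − 18.6 kHz = 1.5 kHz.
41.7 kHz mod fs = 1.5 kHz.
1.5 kHz ≤ fs/2 = 10.05 kHz, appears at 1.5 kHz.
15.2 kHz > fs/2 = 10.05 kHz, folds to fs − 15.2 kHz = 4.9 kHz.
29.6 kHz mod fs = 9.5 kHz.
9.5 kHz ≤ fs/2 = 10.05 kHz, appears at 9.5 kHz.
62.5 kHz mod fs = 2.2 kHz.
2.2 kHz ≤ fs/2 = 10.05 kHz, appears at 2.2 kHz.
38.7 kHz and 41.7 kHz both map to 1.5 kHz.

1.5 kHz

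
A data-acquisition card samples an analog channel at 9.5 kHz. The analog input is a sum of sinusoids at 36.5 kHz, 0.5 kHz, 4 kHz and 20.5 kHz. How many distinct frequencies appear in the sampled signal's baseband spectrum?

fs/2 = 4.75 kHz.
36.5 kHz mod fs = 8 kHz.
8 kHz > fs/2 = 4.75 kHz, folds to fs − 8 kHz = 1.5 kHz.
0.5 kHz ≤ fs/2 = 4.75 kHz, passes unchanged.
4 kHz ≤ fs/2 = 4.75 kHz, passes unchanged.
20.5 kHz mod fs = 1.5 kHz.
1.5 kHz ≤ fs/2 = 4.75 kHz, appears at 1.5 kHz.
Distinct values: {0.5 kHz, 1.5 kHz, 4 kHz} → 3.

3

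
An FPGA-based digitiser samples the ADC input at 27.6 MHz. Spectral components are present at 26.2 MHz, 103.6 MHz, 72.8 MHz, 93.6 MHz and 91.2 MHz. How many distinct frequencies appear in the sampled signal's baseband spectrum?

5

fs/2 = 13.8 MHz.
26.2 MHz > fs/2 = 13.8 MHz, folds to fs − 26.2 MHz = 1.4 MHz.
103.6 MHz mod fs = 20.8 MHz.
20.8 MHz > fs/2 = 13.8 MHz, folds to fs − 20.8 MHz = 6.8 MHz.
72.8 MHz mod fs = 17.6 MHz.
17.6 MHz > fs/2 = 13.8 MHz, folds to fs − 17.6 MHz = 10 MHz.
93.6 MHz mod fs = 10.8 MHz.
10.8 MHz ≤ fs/2 = 13.8 MHz, appears at 10.8 MHz.
91.2 MHz mod fs = 8.4 MHz.
8.4 MHz ≤ fs/2 = 13.8 MHz, appears at 8.4 MHz.
Distinct values: {1.4 MHz, 6.8 MHz, 8.4 MHz, 10 MHz, 10.8 MHz} → 5.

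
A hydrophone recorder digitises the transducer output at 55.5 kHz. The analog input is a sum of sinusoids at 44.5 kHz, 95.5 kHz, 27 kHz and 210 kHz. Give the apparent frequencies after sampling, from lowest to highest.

fs/2 = 27.75 kHz.
44.5 kHz > fs/2 = 27.75 kHz, folds to fs − 44.5 kHz = 11 kHz.
95.5 kHz mod fs = 40 kHz.
40 kHz > fs/2 = 27.75 kHz, folds to fs − 40 kHz = 15.5 kHz.
27 kHz ≤ fs/2 = 27.75 kHz, passes unchanged.
210 kHz mod fs = 43.5 kHz.
43.5 kHz > fs/2 = 27.75 kHz, folds to fs − 43.5 kHz = 12 kHz.
Distinct values: {11 kHz, 12 kHz, 15.5 kHz, 27 kHz}.

11 kHz, 12 kHz, 15.5 kHz, 27 kHz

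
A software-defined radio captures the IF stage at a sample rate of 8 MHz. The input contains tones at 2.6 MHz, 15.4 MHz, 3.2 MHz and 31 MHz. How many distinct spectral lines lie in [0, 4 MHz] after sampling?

fs/2 = 4 MHz.
2.6 MHz ≤ fs/2 = 4 MHz, passes unchanged.
15.4 MHz mod fs = 7.4 MHz.
7.4 MHz > fs/2 = 4 MHz, folds to fs − 7.4 MHz = 0.6 MHz.
3.2 MHz ≤ fs/2 = 4 MHz, passes unchanged.
31 MHz mod fs = 7 MHz.
7 MHz > fs/2 = 4 MHz, folds to fs − 7 MHz = 1 MHz.
Distinct values: {0.6 MHz, 1 MHz, 2.6 MHz, 3.2 MHz} → 4.

4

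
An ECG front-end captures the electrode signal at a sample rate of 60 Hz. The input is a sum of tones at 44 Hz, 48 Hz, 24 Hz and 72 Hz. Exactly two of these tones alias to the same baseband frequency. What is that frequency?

fs/2 = 30 Hz.
44 Hz > fs/2 = 30 Hz, folds to fs − 44 Hz = 16 Hz.
48 Hz > fs/2 = 30 Hz, folds to fs − 48 Hz = 12 Hz.
24 Hz ≤ fs/2 = 30 Hz, passes unchanged.
72 Hz mod fs = 12 Hz.
12 Hz ≤ fs/2 = 30 Hz, appears at 12 Hz.
48 Hz and 72 Hz both map to 12 Hz.

12 Hz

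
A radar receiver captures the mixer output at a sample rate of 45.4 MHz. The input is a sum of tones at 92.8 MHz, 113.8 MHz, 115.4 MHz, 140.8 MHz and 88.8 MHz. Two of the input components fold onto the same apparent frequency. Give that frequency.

2 MHz

fs/2 = 22.7 MHz.
92.8 MHz mod fs = 2 MHz.
2 MHz ≤ fs/2 = 22.7 MHz, appears at 2 MHz.
113.8 MHz mod fs = 23 MHz.
23 MHz > fs/2 = 22.7 MHz, folds to fs − 23 MHz = 22.4 MHz.
115.4 MHz mod fs = 24.6 MHz.
24.6 MHz > fs/2 = 22.7 MHz, folds to fs − 24.6 MHz = 20.8 MHz.
140.8 MHz mod fs = 4.6 MHz.
4.6 MHz ≤ fs/2 = 22.7 MHz, appears at 4.6 MHz.
88.8 MHz mod fs = 43.4 MHz.
43.4 MHz > fs/2 = 22.7 MHz, folds to fs − 43.4 MHz = 2 MHz.
88.8 MHz and 92.8 MHz both map to 2 MHz.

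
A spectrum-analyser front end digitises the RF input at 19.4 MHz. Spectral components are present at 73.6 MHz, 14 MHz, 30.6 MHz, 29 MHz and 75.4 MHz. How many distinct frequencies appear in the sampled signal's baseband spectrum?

fs/2 = 9.7 MHz.
73.6 MHz mod fs = 15.4 MHz.
15.4 MHz > fs/2 = 9.7 MHz, folds to fs − 15.4 MHz = 4 MHz.
14 MHz > fs/2 = 9.7 MHz, folds to fs − 14 MHz = 5.4 MHz.
30.6 MHz mod fs = 11.2 MHz.
11.2 MHz > fs/2 = 9.7 MHz, folds to fs − 11.2 MHz = 8.2 MHz.
29 MHz mod fs = 9.6 MHz.
9.6 MHz ≤ fs/2 = 9.7 MHz, appears at 9.6 MHz.
75.4 MHz mod fs = 17.2 MHz.
17.2 MHz > fs/2 = 9.7 MHz, folds to fs − 17.2 MHz = 2.2 MHz.
Distinct values: {2.2 MHz, 4 MHz, 5.4 MHz, 8.2 MHz, 9.6 MHz} → 5.

5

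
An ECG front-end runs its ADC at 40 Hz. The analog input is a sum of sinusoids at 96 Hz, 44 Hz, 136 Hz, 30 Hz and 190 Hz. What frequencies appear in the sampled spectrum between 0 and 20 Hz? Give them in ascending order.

fs/2 = 20 Hz.
96 Hz mod fs = 16 Hz.
16 Hz ≤ fs/2 = 20 Hz, appears at 16 Hz.
44 Hz mod fs = 4 Hz.
4 Hz ≤ fs/2 = 20 Hz, appears at 4 Hz.
136 Hz mod fs = 16 Hz.
16 Hz ≤ fs/2 = 20 Hz, appears at 16 Hz.
30 Hz > fs/2 = 20 Hz, folds to fs − 30 Hz = 10 Hz.
190 Hz mod fs = 30 Hz.
30 Hz > fs/2 = 20 Hz, folds to fs − 30 Hz = 10 Hz.
Distinct values: {4 Hz, 10 Hz, 16 Hz}.

4 Hz, 10 Hz, 16 Hz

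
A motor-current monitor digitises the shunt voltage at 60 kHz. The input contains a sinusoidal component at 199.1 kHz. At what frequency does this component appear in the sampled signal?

199.1 kHz mod fs = 19.1 kHz.
19.1 kHz ≤ fs/2 = 30 kHz, appears at 19.1 kHz.

19.1 kHz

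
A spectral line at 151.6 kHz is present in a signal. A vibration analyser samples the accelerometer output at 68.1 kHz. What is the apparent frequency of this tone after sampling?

151.6 kHz mod fs = 15.4 kHz.
15.4 kHz ≤ fs/2 = 34.05 kHz, appears at 15.4 kHz.

15.4 kHz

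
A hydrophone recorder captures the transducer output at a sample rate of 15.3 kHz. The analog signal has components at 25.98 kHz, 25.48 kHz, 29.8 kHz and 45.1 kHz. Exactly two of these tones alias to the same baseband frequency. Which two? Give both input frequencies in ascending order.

29.8 kHz, 45.1 kHz

fs/2 = 7.65 kHz.
25.98 kHz mod fs = 10.68 kHz.
10.68 kHz > fs/2 = 7.65 kHz, folds to fs − 10.68 kHz = 4.62 kHz.
25.48 kHz mod fs = 10.18 kHz.
10.18 kHz > fs/2 = 7.65 kHz, folds to fs − 10.18 kHz = 5.12 kHz.
29.8 kHz mod fs = 14.5 kHz.
14.5 kHz > fs/2 = 7.65 kHz, folds to fs − 14.5 kHz = 0.8 kHz.
45.1 kHz mod fs = 14.5 kHz.
14.5 kHz > fs/2 = 7.65 kHz, folds to fs − 14.5 kHz = 0.8 kHz.
29.8 kHz and 45.1 kHz both map to 0.8 kHz.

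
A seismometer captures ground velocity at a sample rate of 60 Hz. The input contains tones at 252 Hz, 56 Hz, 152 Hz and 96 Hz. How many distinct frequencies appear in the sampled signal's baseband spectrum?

fs/2 = 30 Hz.
252 Hz mod fs = 12 Hz.
12 Hz ≤ fs/2 = 30 Hz, appears at 12 Hz.
56 Hz > fs/2 = 30 Hz, folds to fs − 56 Hz = 4 Hz.
152 Hz mod fs = 32 Hz.
32 Hz > fs/2 = 30 Hz, folds to fs − 32 Hz = 28 Hz.
96 Hz mod fs = 36 Hz.
36 Hz > fs/2 = 30 Hz, folds to fs − 36 Hz = 24 Hz.
Distinct values: {4 Hz, 12 Hz, 24 Hz, 28 Hz} → 4.

4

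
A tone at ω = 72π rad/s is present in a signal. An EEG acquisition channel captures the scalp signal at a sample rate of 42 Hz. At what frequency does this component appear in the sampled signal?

ω = 72π rad/s → f = ω/(2π) = 36 Hz.
36 Hz > fs/2 = 21 Hz, folds to fs − 36 Hz = 6 Hz.

6 Hz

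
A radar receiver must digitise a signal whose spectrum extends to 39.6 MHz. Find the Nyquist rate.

Nyquist rate = 2 × 39.6 MHz = 79.2 MHz.

79.2 MHz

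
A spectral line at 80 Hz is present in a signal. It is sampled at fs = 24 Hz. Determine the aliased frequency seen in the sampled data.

8 Hz

80 Hz mod fs = 8 Hz.
8 Hz ≤ fs/2 = 12 Hz, appears at 8 Hz.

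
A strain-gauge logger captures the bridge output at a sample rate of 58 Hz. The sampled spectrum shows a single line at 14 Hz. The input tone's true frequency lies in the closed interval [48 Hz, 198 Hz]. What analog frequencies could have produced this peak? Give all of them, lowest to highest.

Frequencies that alias to 14 Hz are k·fs ± 14 Hz for integer k ≥ 0.
k=0: 14 Hz.
k=1: 44 Hz, 72 Hz.
k=2: 102 Hz, 130 Hz.
k=3: 160 Hz, 188 Hz.
k=4: 218 Hz, 246 Hz.
Within [48 Hz, 198 Hz]: 72 Hz, 102 Hz, 130 Hz, 160 Hz, 188 Hz.

72 Hz, 102 Hz, 130 Hz, 160 Hz, 188 Hz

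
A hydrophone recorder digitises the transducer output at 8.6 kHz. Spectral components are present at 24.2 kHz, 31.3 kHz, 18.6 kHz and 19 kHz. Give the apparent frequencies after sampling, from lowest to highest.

1.4 kHz, 1.6 kHz, 1.8 kHz, 3.1 kHz

fs/2 = 4.3 kHz.
24.2 kHz mod fs = 7 kHz.
7 kHz > fs/2 = 4.3 kHz, folds to fs − 7 kHz = 1.6 kHz.
31.3 kHz mod fs = 5.5 kHz.
5.5 kHz > fs/2 = 4.3 kHz, folds to fs − 5.5 kHz = 3.1 kHz.
18.6 kHz mod fs = 1.4 kHz.
1.4 kHz ≤ fs/2 = 4.3 kHz, appears at 1.4 kHz.
19 kHz mod fs = 1.8 kHz.
1.8 kHz ≤ fs/2 = 4.3 kHz, appears at 1.8 kHz.
Distinct values: {1.4 kHz, 1.6 kHz, 1.8 kHz, 3.1 kHz}.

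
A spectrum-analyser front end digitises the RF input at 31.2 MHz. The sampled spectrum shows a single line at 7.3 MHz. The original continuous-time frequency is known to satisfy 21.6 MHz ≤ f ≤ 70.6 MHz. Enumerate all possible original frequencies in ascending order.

23.9 MHz, 38.5 MHz, 55.1 MHz, 69.7 MHz

Frequencies that alias to 7.3 MHz are k·fs ± 7.3 MHz for integer k ≥ 0.
k=0: 7.3 MHz.
k=1: 23.9 MHz, 38.5 MHz.
k=2: 55.1 MHz, 69.7 MHz.
k=3: 86.3 MHz, 100.9 MHz.
Within [21.6 MHz, 70.6 MHz]: 23.9 MHz, 38.5 MHz, 55.1 MHz, 69.7 MHz.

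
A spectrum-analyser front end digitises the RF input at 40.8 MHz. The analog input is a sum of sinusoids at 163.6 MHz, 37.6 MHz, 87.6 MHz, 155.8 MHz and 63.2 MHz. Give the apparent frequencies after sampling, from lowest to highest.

fs/2 = 20.4 MHz.
163.6 MHz mod fs = 0.4 MHz.
0.4 MHz ≤ fs/2 = 20.4 MHz, appears at 0.4 MHz.
37.6 MHz > fs/2 = 20.4 MHz, folds to fs − 37.6 MHz = 3.2 MHz.
87.6 MHz mod fs = 6 MHz.
6 MHz ≤ fs/2 = 20.4 MHz, appears at 6 MHz.
155.8 MHz mod fs = 33.4 MHz.
33.4 MHz > fs/2 = 20.4 MHz, folds to fs − 33.4 MHz = 7.4 MHz.
63.2 MHz mod fs = 22.4 MHz.
22.4 MHz > fs/2 = 20.4 MHz, folds to fs − 22.4 MHz = 18.4 MHz.
Distinct values: {0.4 MHz, 3.2 MHz, 6 MHz, 7.4 MHz, 18.4 MHz}.

0.4 MHz, 3.2 MHz, 6 MHz, 7.4 MHz, 18.4 MHz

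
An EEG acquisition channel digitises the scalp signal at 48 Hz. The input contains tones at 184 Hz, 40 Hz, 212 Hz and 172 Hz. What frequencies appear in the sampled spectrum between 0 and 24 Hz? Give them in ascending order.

fs/2 = 24 Hz.
184 Hz mod fs = 40 Hz.
40 Hz > fs/2 = 24 Hz, folds to fs − 40 Hz = 8 Hz.
40 Hz > fs/2 = 24 Hz, folds to fs − 40 Hz = 8 Hz.
212 Hz mod fs = 20 Hz.
20 Hz ≤ fs/2 = 24 Hz, appears at 20 Hz.
172 Hz mod fs = 28 Hz.
28 Hz > fs/2 = 24 Hz, folds to fs − 28 Hz = 20 Hz.
Distinct values: {8 Hz, 20 Hz}.

8 Hz, 20 Hz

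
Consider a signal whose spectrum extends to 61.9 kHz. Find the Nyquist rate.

Nyquist rate = 2 × 61.9 kHz = 123.8 kHz.

123.8 kHz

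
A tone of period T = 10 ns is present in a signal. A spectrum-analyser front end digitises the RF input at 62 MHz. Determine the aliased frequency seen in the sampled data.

T = 10 ns → f = 1/T = 100 MHz.
100 MHz mod fs = 38 MHz.
38 MHz > fs/2 = 31 MHz, folds to fs − 38 MHz = 24 MHz.

24 MHz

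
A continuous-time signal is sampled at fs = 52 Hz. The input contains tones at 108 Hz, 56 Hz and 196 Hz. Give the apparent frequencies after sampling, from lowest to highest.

4 Hz, 12 Hz

fs/2 = 26 Hz.
108 Hz mod fs = 4 Hz.
4 Hz ≤ fs/2 = 26 Hz, appears at 4 Hz.
56 Hz mod fs = 4 Hz.
4 Hz ≤ fs/2 = 26 Hz, appears at 4 Hz.
196 Hz mod fs = 40 Hz.
40 Hz > fs/2 = 26 Hz, folds to fs − 40 Hz = 12 Hz.
Distinct values: {4 Hz, 12 Hz}.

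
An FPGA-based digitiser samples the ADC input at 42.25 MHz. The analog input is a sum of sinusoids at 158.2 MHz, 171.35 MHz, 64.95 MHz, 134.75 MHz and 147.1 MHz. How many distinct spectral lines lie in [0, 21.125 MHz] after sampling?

fs/2 = 21.125 MHz.
158.2 MHz mod fs = 31.45 MHz.
31.45 MHz > fs/2 = 21.125 MHz, folds to fs − 31.45 MHz = 10.8 MHz.
171.35 MHz mod fs = 2.35 MHz.
2.35 MHz ≤ fs/2 = 21.125 MHz, appears at 2.35 MHz.
64.95 MHz mod fs = 22.7 MHz.
22.7 MHz > fs/2 = 21.125 MHz, folds to fs − 22.7 MHz = 19.55 MHz.
134.75 MHz mod fs = 8 MHz.
8 MHz ≤ fs/2 = 21.125 MHz, appears at 8 MHz.
147.1 MHz mod fs = 20.35 MHz.
20.35 MHz ≤ fs/2 = 21.125 MHz, appears at 20.35 MHz.
Distinct values: {2.35 MHz, 8 MHz, 10.8 MHz, 19.55 MHz, 20.35 MHz} → 5.

5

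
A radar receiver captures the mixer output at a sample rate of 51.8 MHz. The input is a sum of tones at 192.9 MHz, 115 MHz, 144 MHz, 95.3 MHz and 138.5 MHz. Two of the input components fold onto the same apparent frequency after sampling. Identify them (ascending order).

115 MHz, 144 MHz

fs/2 = 25.9 MHz.
192.9 MHz mod fs = 37.5 MHz.
37.5 MHz > fs/2 = 25.9 MHz, folds to fs − 37.5 MHz = 14.3 MHz.
115 MHz mod fs = 11.4 MHz.
11.4 MHz ≤ fs/2 = 25.9 MHz, appears at 11.4 MHz.
144 MHz mod fs = 40.4 MHz.
40.4 MHz > fs/2 = 25.9 MHz, folds to fs − 40.4 MHz = 11.4 MHz.
95.3 MHz mod fs = 43.5 MHz.
43.5 MHz > fs/2 = 25.9 MHz, folds to fs − 43.5 MHz = 8.3 MHz.
138.5 MHz mod fs = 34.9 MHz.
34.9 MHz > fs/2 = 25.9 MHz, folds to fs − 34.9 MHz = 16.9 MHz.
115 MHz and 144 MHz both map to 11.4 MHz.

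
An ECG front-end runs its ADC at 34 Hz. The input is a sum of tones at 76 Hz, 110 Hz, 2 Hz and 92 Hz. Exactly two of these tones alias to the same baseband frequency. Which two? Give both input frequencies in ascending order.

fs/2 = 17 Hz.
76 Hz mod fs = 8 Hz.
8 Hz ≤ fs/2 = 17 Hz, appears at 8 Hz.
110 Hz mod fs = 8 Hz.
8 Hz ≤ fs/2 = 17 Hz, appears at 8 Hz.
2 Hz ≤ fs/2 = 17 Hz, passes unchanged.
92 Hz mod fs = 24 Hz.
24 Hz > fs/2 = 17 Hz, folds to fs − 24 Hz = 10 Hz.
76 Hz and 110 Hz both map to 8 Hz.

76 Hz, 110 Hz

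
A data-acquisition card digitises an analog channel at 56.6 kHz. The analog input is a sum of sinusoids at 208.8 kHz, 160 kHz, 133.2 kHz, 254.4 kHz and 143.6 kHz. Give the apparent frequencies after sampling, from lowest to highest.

9.8 kHz, 17.6 kHz, 20 kHz, 26.2 kHz, 28 kHz

fs/2 = 28.3 kHz.
208.8 kHz mod fs = 39 kHz.
39 kHz > fs/2 = 28.3 kHz, folds to fs − 39 kHz = 17.6 kHz.
160 kHz mod fs = 46.8 kHz.
46.8 kHz > fs/2 = 28.3 kHz, folds to fs − 46.8 kHz = 9.8 kHz.
133.2 kHz mod fs = 20 kHz.
20 kHz ≤ fs/2 = 28.3 kHz, appears at 20 kHz.
254.4 kHz mod fs = 28 kHz.
28 kHz ≤ fs/2 = 28.3 kHz, appears at 28 kHz.
143.6 kHz mod fs = 30.4 kHz.
30.4 kHz > fs/2 = 28.3 kHz, folds to fs − 30.4 kHz = 26.2 kHz.
Distinct values: {9.8 kHz, 17.6 kHz, 20 kHz, 26.2 kHz, 28 kHz}.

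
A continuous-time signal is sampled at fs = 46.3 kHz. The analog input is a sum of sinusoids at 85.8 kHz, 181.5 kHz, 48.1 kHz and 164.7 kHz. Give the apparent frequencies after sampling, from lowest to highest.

1.8 kHz, 3.7 kHz, 6.8 kHz, 20.5 kHz

fs/2 = 23.15 kHz.
85.8 kHz mod fs = 39.5 kHz.
39.5 kHz > fs/2 = 23.15 kHz, folds to fs − 39.5 kHz = 6.8 kHz.
181.5 kHz mod fs = 42.6 kHz.
42.6 kHz > fs/2 = 23.15 kHz, folds to fs − 42.6 kHz = 3.7 kHz.
48.1 kHz mod fs = 1.8 kHz.
1.8 kHz ≤ fs/2 = 23.15 kHz, appears at 1.8 kHz.
164.7 kHz mod fs = 25.8 kHz.
25.8 kHz > fs/2 = 23.15 kHz, folds to fs − 25.8 kHz = 20.5 kHz.
Distinct values: {1.8 kHz, 3.7 kHz, 6.8 kHz, 20.5 kHz}.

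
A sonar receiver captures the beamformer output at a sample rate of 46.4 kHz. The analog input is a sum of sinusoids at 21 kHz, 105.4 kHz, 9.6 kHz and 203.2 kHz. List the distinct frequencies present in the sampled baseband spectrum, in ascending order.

9.6 kHz, 12.6 kHz, 17.6 kHz, 21 kHz

fs/2 = 23.2 kHz.
21 kHz ≤ fs/2 = 23.2 kHz, passes unchanged.
105.4 kHz mod fs = 12.6 kHz.
12.6 kHz ≤ fs/2 = 23.2 kHz, appears at 12.6 kHz.
9.6 kHz ≤ fs/2 = 23.2 kHz, passes unchanged.
203.2 kHz mod fs = 17.6 kHz.
17.6 kHz ≤ fs/2 = 23.2 kHz, appears at 17.6 kHz.
Distinct values: {9.6 kHz, 12.6 kHz, 17.6 kHz, 21 kHz}.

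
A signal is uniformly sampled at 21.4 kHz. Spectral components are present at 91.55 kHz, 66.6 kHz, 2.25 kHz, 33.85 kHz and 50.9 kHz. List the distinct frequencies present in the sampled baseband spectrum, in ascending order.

fs/2 = 10.7 kHz.
91.55 kHz mod fs = 5.95 kHz.
5.95 kHz ≤ fs/2 = 10.7 kHz, appears at 5.95 kHz.
66.6 kHz mod fs = 2.4 kHz.
2.4 kHz ≤ fs/2 = 10.7 kHz, appears at 2.4 kHz.
2.25 kHz ≤ fs/2 = 10.7 kHz, passes unchanged.
33.85 kHz mod fs = 12.45 kHz.
12.45 kHz > fs/2 = 10.7 kHz, folds to fs − 12.45 kHz = 8.95 kHz.
50.9 kHz mod fs = 8.1 kHz.
8.1 kHz ≤ fs/2 = 10.7 kHz, appears at 8.1 kHz.
Distinct values: {2.25 kHz, 2.4 kHz, 5.95 kHz, 8.1 kHz, 8.95 kHz}.

2.25 kHz, 2.4 kHz, 5.95 kHz, 8.1 kHz, 8.95 kHz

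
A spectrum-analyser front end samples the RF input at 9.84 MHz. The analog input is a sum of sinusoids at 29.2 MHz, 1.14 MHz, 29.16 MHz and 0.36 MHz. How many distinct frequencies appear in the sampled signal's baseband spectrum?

fs/2 = 4.92 MHz.
29.2 MHz mod fs = 9.52 MHz.
9.52 MHz > fs/2 = 4.92 MHz, folds to fs − 9.52 MHz = 0.32 MHz.
1.14 MHz ≤ fs/2 = 4.92 MHz, passes unchanged.
29.16 MHz mod fs = 9.48 MHz.
9.48 MHz > fs/2 = 4.92 MHz, folds to fs − 9.48 MHz = 0.36 MHz.
0.36 MHz ≤ fs/2 = 4.92 MHz, passes unchanged.
Distinct values: {0.32 MHz, 0.36 MHz, 1.14 MHz} → 3.

3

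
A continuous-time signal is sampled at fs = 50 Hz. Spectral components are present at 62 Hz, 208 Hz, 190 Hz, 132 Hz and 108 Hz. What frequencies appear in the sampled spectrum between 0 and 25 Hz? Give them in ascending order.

8 Hz, 10 Hz, 12 Hz, 18 Hz

fs/2 = 25 Hz.
62 Hz mod fs = 12 Hz.
12 Hz ≤ fs/2 = 25 Hz, appears at 12 Hz.
208 Hz mod fs = 8 Hz.
8 Hz ≤ fs/2 = 25 Hz, appears at 8 Hz.
190 Hz mod fs = 40 Hz.
40 Hz > fs/2 = 25 Hz, folds to fs − 40 Hz = 10 Hz.
132 Hz mod fs = 32 Hz.
32 Hz > fs/2 = 25 Hz, folds to fs − 32 Hz = 18 Hz.
108 Hz mod fs = 8 Hz.
8 Hz ≤ fs/2 = 25 Hz, appears at 8 Hz.
Distinct values: {8 Hz, 10 Hz, 12 Hz, 18 Hz}.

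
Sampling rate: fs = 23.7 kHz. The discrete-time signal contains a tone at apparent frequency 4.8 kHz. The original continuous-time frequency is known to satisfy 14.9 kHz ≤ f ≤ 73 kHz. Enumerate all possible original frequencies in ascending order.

Frequencies that alias to 4.8 kHz are k·fs ± 4.8 kHz for integer k ≥ 0.
k=0: 4.8 kHz.
k=1: 18.9 kHz, 28.5 kHz.
k=2: 42.6 kHz, 52.2 kHz.
k=3: 66.3 kHz, 75.9 kHz.
k=4: 90 kHz, 99.6 kHz.
Within [14.9 kHz, 73 kHz]: 18.9 kHz, 28.5 kHz, 42.6 kHz, 52.2 kHz, 66.3 kHz.

18.9 kHz, 28.5 kHz, 42.6 kHz, 52.2 kHz, 66.3 kHz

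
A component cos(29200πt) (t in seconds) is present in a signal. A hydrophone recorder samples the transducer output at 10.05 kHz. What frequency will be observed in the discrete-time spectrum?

ω = 29200π rad/s → f = ω/(2π) = 14600 Hz = 14.6 kHz.
14.6 kHz mod fs = 4.55 kHz.
4.55 kHz ≤ fs/2 = 5.025 kHz, appears at 4.55 kHz.

4.55 kHz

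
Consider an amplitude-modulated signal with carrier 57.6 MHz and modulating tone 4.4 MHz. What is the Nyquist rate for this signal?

124 MHz

AM sidebands sit at fc ± fm = 53.2 MHz and 62 MHz.
Highest-frequency component: 62 MHz.
Nyquist rate = 2 × 62 MHz = 124 MHz.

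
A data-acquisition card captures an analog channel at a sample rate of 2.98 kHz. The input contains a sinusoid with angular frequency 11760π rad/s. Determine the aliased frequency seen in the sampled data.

ω = 11760π rad/s → f = ω/(2π) = 5880 Hz = 5.88 kHz.
5.88 kHz mod fs = 2.9 kHz.
2.9 kHz > fs/2 = 1.49 kHz, folds to fs − 2.9 kHz = 0.08 kHz.

0.08 kHz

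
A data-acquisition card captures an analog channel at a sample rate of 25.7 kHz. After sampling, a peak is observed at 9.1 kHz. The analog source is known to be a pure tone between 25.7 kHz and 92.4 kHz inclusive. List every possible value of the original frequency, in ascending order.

34.8 kHz, 42.3 kHz, 60.5 kHz, 68 kHz, 86.2 kHz

Frequencies that alias to 9.1 kHz are k·fs ± 9.1 kHz for integer k ≥ 0.
k=0: 9.1 kHz.
k=1: 16.6 kHz, 34.8 kHz.
k=2: 42.3 kHz, 60.5 kHz.
k=3: 68 kHz, 86.2 kHz.
k=4: 93.7 kHz, 111.9 kHz.
Within [25.7 kHz, 92.4 kHz]: 34.8 kHz, 42.3 kHz, 60.5 kHz, 68 kHz, 86.2 kHz.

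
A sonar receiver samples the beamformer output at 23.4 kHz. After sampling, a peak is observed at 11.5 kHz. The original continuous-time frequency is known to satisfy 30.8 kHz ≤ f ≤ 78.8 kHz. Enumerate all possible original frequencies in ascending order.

Frequencies that alias to 11.5 kHz are k·fs ± 11.5 kHz for integer k ≥ 0.
k=0: 11.5 kHz.
k=1: 11.9 kHz, 34.9 kHz.
k=2: 35.3 kHz, 58.3 kHz.
k=3: 58.7 kHz, 81.7 kHz.
k=4: 82.1 kHz, 105.1 kHz.
Within [30.8 kHz, 78.8 kHz]: 34.9 kHz, 35.3 kHz, 58.3 kHz, 58.7 kHz.

34.9 kHz, 35.3 kHz, 58.3 kHz, 58.7 kHz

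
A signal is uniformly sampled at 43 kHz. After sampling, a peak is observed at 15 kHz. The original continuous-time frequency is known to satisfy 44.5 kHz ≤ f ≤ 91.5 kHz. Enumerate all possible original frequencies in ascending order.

Frequencies that alias to 15 kHz are k·fs ± 15 kHz for integer k ≥ 0.
k=0: 15 kHz.
k=1: 28 kHz, 58 kHz.
k=2: 71 kHz, 101 kHz.
k=3: 114 kHz, 144 kHz.
Within [44.5 kHz, 91.5 kHz]: 58 kHz, 71 kHz.

58 kHz, 71 kHz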